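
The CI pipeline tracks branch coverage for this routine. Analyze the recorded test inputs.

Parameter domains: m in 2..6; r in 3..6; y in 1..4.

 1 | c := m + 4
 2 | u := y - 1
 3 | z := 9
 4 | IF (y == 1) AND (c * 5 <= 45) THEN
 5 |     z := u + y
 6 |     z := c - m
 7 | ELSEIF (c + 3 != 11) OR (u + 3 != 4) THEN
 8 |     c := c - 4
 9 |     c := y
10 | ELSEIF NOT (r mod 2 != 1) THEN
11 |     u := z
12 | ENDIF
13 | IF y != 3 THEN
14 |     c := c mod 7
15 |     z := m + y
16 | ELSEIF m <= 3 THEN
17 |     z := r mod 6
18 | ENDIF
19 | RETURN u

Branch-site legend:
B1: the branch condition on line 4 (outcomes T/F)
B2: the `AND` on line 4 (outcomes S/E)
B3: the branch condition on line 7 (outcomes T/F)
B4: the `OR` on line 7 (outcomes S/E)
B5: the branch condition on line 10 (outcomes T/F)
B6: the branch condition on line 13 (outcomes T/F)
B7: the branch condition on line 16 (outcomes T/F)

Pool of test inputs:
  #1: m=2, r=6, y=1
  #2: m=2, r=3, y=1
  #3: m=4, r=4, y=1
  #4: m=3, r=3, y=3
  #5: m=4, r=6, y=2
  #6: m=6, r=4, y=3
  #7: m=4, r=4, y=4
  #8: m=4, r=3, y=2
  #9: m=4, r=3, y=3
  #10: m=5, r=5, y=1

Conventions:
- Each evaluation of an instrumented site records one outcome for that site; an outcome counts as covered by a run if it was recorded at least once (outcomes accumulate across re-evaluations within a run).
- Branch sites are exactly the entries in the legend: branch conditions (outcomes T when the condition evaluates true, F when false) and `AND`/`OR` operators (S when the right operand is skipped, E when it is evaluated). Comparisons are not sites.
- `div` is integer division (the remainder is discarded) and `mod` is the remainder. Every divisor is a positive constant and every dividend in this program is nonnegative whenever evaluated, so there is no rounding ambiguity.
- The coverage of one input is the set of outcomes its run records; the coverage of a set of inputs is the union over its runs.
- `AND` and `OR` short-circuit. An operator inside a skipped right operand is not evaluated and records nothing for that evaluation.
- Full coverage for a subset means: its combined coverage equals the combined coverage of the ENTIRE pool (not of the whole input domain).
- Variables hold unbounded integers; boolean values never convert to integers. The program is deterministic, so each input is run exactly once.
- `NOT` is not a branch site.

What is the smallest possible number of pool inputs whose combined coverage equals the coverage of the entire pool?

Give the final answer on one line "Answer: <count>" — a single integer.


test 1 (m=2, r=6, y=1) hits B1=T, B2=E, B6=T
test 2 (m=2, r=3, y=1) hits B1=T, B2=E, B6=T
test 3 (m=4, r=4, y=1) hits B1=T, B2=E, B6=T
test 4 (m=3, r=3, y=3) hits B1=F, B2=S, B3=T, B4=S, B6=F, B7=T
test 5 (m=4, r=6, y=2) hits B1=F, B2=S, B3=F, B4=E, B5=F, B6=T
test 6 (m=6, r=4, y=3) hits B1=F, B2=S, B3=T, B4=S, B6=F, B7=F
test 7 (m=4, r=4, y=4) hits B1=F, B2=S, B3=T, B4=E, B6=T
test 8 (m=4, r=3, y=2) hits B1=F, B2=S, B3=F, B4=E, B5=T, B6=T
test 9 (m=4, r=3, y=3) hits B1=F, B2=S, B3=T, B4=E, B6=F, B7=F
test 10 (m=5, r=5, y=1) hits B1=T, B2=E, B6=T
pool-wide coverage (14 outcomes): B1=T, B1=F, B2=S, B2=E, B3=T, B3=F, B4=S, B4=E, B5=T, B5=F, B6=T, B6=F, B7=T, B7=F
size 1 is not enough: best union over all size-1 subsets is 6/14
size 2 is not enough: best union over all size-2 subsets is 10/14
size 3 is not enough: best union over all size-3 subsets is 12/14
size 4 is not enough: best union over all size-4 subsets is 13/14
at size 5, {1, 4, 5, 6, 8} reaches all 14 outcomes; every lexicographically earlier size-5 subset fails
Answer: 5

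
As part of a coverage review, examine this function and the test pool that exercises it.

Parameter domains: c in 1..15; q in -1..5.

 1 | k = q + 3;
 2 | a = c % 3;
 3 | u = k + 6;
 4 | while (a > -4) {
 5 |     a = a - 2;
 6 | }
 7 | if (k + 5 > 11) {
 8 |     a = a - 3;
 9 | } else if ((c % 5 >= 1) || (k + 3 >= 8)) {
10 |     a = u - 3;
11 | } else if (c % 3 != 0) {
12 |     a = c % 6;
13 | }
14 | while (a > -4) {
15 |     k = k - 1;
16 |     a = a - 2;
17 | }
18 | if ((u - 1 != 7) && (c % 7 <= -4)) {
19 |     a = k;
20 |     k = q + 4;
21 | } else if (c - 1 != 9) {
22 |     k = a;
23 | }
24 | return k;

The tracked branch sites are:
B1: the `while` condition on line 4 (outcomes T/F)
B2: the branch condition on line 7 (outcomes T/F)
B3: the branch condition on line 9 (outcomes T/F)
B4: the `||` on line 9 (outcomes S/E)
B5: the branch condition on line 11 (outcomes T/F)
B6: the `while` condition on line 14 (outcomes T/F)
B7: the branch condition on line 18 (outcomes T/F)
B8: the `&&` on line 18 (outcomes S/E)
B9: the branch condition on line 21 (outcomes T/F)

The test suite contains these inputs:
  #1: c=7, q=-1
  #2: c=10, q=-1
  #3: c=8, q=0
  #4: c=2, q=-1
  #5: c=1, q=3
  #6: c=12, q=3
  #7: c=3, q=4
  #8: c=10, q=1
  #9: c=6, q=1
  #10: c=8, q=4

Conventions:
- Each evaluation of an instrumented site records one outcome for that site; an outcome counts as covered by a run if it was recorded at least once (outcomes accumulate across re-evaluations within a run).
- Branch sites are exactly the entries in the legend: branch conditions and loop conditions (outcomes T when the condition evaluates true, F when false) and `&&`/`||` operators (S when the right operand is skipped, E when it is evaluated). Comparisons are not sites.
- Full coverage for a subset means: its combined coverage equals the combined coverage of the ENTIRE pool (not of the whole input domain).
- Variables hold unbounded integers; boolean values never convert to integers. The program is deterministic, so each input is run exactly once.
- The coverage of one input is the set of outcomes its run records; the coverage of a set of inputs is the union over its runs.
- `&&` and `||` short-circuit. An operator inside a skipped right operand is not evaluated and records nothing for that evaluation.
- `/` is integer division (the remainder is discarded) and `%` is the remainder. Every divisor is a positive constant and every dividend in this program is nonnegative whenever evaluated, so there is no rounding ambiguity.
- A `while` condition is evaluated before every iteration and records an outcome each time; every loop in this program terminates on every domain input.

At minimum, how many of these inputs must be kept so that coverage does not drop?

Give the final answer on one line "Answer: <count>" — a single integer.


test 1 (c=7, q=-1) hits B1=T, B1=F, B2=F, B3=T, B4=S, B6=T, B6=F, B7=F, B8=S, B9=T
test 2 (c=10, q=-1) hits B1=T, B1=F, B2=F, B3=F, B4=E, B5=T, B6=T, B6=F, B7=F, B8=S, B9=F
test 3 (c=8, q=0) hits B1=T, B1=F, B2=F, B3=T, B4=S, B6=T, B6=F, B7=F, B8=E, B9=T
test 4 (c=2, q=-1) hits B1=T, B1=F, B2=F, B3=T, B4=S, B6=T, B6=F, B7=F, B8=S, B9=T
test 5 (c=1, q=3) hits B1=T, B1=F, B2=F, B3=T, B4=S, B6=T, B6=F, B7=F, B8=E, B9=T
test 6 (c=12, q=3) hits B1=T, B1=F, B2=F, B3=T, B4=S, B6=T, B6=F, B7=F, B8=E, B9=T
test 7 (c=3, q=4) hits B1=T, B1=F, B2=T, B6=F, B7=F, B8=E, B9=T
test 8 (c=10, q=1) hits B1=T, B1=F, B2=F, B3=F, B4=E, B5=T, B6=T, B6=F, B7=F, B8=E, B9=F
test 9 (c=6, q=1) hits B1=T, B1=F, B2=F, B3=T, B4=S, B6=T, B6=F, B7=F, B8=E, B9=T
test 10 (c=8, q=4) hits B1=T, B1=F, B2=T, B6=F, B7=F, B8=E, B9=T
union over all inputs: B1=T, B1=F, B2=T, B2=F, B3=T, B3=F, B4=S, B4=E, B5=T, B6=T, B6=F, B7=F, B8=S, B8=E, B9=T, B9=F (16 outcomes)
checked all size-1 subsets: none covers 16 outcomes (max 11/16)
checked all size-2 subsets: none covers 16 outcomes (max 15/16)
inputs {1, 2, 7} (size 3) cover everything; no size-3 subset with a lexicographically smaller index list covers all 16
Answer: 3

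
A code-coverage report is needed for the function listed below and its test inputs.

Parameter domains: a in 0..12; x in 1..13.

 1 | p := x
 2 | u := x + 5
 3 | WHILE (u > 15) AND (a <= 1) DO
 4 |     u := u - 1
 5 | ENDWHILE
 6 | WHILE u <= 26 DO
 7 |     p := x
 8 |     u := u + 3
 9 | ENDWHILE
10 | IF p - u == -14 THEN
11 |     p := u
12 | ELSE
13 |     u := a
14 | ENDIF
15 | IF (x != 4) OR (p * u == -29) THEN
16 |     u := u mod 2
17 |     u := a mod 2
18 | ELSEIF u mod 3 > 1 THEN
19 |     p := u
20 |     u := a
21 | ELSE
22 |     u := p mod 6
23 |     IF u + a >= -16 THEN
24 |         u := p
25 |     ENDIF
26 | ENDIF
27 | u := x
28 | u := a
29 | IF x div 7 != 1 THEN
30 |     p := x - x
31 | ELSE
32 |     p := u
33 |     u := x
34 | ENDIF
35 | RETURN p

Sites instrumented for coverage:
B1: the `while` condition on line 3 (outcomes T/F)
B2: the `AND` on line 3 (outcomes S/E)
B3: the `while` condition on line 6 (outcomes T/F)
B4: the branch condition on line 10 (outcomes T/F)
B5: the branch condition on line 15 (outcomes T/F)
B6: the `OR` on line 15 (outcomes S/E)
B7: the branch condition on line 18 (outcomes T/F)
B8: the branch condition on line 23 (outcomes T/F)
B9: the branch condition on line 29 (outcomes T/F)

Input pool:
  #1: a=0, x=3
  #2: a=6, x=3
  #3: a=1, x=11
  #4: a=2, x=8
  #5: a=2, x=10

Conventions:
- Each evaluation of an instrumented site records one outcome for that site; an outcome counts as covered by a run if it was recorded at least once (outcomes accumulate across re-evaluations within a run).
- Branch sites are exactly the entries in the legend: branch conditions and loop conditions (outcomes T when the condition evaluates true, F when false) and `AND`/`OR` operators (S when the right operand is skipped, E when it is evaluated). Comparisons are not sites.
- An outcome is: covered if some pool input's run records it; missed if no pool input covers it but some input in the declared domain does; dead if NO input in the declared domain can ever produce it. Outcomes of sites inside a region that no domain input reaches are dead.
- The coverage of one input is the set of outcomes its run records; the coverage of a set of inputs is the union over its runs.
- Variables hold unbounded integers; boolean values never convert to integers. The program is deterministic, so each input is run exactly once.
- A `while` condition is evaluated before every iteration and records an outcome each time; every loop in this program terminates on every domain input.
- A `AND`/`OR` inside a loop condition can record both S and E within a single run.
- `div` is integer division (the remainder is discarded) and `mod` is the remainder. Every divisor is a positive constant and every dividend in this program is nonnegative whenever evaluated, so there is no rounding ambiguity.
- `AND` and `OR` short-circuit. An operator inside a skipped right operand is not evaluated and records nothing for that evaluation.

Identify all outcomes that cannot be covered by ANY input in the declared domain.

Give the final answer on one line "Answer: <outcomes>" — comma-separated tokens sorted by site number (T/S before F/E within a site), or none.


sweeping the full domain (169 inputs) for each outcome:
  B8=F: unreachable across the whole domain -> dead
  reachable outcomes have witnesses, e.g. B1=T (e.g. a=0, x=11), B1=F (e.g. a=0, x=1), B2=S (e.g. a=0, x=1), B2=E (e.g. a=0, x=11)
Answer: B8=F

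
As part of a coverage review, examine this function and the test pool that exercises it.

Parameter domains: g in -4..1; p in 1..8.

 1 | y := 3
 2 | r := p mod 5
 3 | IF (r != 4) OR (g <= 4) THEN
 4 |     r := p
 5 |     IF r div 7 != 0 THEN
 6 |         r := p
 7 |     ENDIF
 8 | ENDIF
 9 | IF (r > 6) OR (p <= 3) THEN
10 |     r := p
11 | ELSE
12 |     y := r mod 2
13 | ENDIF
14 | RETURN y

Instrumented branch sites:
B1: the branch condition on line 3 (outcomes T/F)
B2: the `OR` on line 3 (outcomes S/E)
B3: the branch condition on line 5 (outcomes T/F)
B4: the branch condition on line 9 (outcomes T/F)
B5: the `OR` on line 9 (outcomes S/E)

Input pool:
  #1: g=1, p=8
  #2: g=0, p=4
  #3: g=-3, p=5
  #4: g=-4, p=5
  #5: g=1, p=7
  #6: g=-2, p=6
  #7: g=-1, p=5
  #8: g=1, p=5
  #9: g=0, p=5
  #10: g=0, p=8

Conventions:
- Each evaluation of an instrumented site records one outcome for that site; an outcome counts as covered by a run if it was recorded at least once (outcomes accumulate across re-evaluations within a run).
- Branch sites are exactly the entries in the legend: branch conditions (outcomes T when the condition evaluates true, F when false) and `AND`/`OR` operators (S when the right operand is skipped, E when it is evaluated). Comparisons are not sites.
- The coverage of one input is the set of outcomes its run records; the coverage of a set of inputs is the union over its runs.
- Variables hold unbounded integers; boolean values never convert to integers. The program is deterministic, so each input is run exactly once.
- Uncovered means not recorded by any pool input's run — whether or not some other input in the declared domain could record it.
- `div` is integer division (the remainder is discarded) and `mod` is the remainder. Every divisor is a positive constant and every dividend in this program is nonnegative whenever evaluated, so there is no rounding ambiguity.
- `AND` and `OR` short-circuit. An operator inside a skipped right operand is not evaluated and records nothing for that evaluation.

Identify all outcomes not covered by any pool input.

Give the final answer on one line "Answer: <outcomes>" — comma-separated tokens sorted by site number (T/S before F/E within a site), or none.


run #1 (g=1, p=8) records B1=T, B2=S, B3=T, B4=T, B5=S
run #2 (g=0, p=4) records B1=T, B2=E, B3=F, B4=F, B5=E
run #3 (g=-3, p=5) records B1=T, B2=S, B3=F, B4=F, B5=E
run #4 (g=-4, p=5) records B1=T, B2=S, B3=F, B4=F, B5=E
run #5 (g=1, p=7) records B1=T, B2=S, B3=T, B4=T, B5=S
run #6 (g=-2, p=6) records B1=T, B2=S, B3=F, B4=F, B5=E
run #7 (g=-1, p=5) records B1=T, B2=S, B3=F, B4=F, B5=E
run #8 (g=1, p=5) records B1=T, B2=S, B3=F, B4=F, B5=E
run #9 (g=0, p=5) records B1=T, B2=S, B3=F, B4=F, B5=E
run #10 (g=0, p=8) records B1=T, B2=S, B3=T, B4=T, B5=S
union over the pool: B1=T, B2=S, B2=E, B3=T, B3=F, B4=T, B4=F, B5=S, B5=E
uncovered (1 of 10): B1=F
Answer: B1=F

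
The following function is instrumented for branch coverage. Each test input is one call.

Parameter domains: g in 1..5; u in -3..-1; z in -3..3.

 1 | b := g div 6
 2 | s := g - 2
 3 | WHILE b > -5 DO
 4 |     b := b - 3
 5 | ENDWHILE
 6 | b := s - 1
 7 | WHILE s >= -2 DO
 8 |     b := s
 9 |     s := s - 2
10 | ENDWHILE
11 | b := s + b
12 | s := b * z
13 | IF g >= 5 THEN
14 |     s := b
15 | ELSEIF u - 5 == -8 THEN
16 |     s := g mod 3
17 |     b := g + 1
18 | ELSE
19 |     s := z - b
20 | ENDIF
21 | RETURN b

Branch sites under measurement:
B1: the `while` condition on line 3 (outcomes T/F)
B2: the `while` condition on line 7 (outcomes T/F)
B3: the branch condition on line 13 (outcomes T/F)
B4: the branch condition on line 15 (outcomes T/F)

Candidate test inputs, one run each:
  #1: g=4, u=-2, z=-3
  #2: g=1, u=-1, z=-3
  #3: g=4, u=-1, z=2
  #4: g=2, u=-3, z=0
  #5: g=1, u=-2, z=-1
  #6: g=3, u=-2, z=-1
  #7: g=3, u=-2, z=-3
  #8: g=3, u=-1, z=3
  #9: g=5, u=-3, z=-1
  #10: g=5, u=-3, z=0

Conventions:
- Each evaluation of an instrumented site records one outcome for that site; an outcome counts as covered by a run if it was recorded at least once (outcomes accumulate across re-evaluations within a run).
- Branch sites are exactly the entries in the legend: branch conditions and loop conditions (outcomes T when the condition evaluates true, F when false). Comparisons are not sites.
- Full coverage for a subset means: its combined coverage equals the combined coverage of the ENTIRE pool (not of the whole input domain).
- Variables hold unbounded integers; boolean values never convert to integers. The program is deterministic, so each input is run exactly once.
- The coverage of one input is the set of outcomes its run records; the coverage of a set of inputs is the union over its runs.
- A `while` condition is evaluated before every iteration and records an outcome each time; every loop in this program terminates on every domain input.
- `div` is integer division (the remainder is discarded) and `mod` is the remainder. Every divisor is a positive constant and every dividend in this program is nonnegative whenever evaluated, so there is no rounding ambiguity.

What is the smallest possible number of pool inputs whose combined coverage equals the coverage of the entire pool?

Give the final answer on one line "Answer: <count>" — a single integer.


input #1, g=4, u=-2, z=-3: events B1->T, B1->T, B1->F, B2->T, B2->T, B2->T, B2->F, B3->F, B4->F; outcomes B1=T, B1=F, B2=T, B2=F, B3=F, B4=F
input #2, g=1, u=-1, z=-3: events B1->T, B1->T, B1->F, B2->T, B2->F, B3->F, B4->F; outcomes B1=T, B1=F, B2=T, B2=F, B3=F, B4=F
input #3, g=4, u=-1, z=2: events B1->T, B1->T, B1->F, B2->T, B2->T, B2->T, B2->F, B3->F, B4->F; outcomes B1=T, B1=F, B2=T, B2=F, B3=F, B4=F
input #4, g=2, u=-3, z=0: events B1->T, B1->T, B1->F, B2->T, B2->T, B2->F, B3->F, B4->T; outcomes B1=T, B1=F, B2=T, B2=F, B3=F, B4=T
input #5, g=1, u=-2, z=-1: events B1->T, B1->T, B1->F, B2->T, B2->F, B3->F, B4->F; outcomes B1=T, B1=F, B2=T, B2=F, B3=F, B4=F
input #6, g=3, u=-2, z=-1: events B1->T, B1->T, B1->F, B2->T, B2->T, B2->F, B3->F, B4->F; outcomes B1=T, B1=F, B2=T, B2=F, B3=F, B4=F
input #7, g=3, u=-2, z=-3: events B1->T, B1->T, B1->F, B2->T, B2->T, B2->F, B3->F, B4->F; outcomes B1=T, B1=F, B2=T, B2=F, B3=F, B4=F
input #8, g=3, u=-1, z=3: events B1->T, B1->T, B1->F, B2->T, B2->T, B2->F, B3->F, B4->F; outcomes B1=T, B1=F, B2=T, B2=F, B3=F, B4=F
input #9, g=5, u=-3, z=-1: events B1->T, B1->T, B1->F, B2->T, B2->T, B2->T, B2->F, B3->T; outcomes B1=T, B1=F, B2=T, B2=F, B3=T
input #10, g=5, u=-3, z=0: events B1->T, B1->T, B1->F, B2->T, B2->T, B2->T, B2->F, B3->T; outcomes B1=T, B1=F, B2=T, B2=F, B3=T
the full pool covers 8 outcomes: B1=T, B1=F, B2=T, B2=F, B3=T, B3=F, B4=T, B4=F
size 1 is not enough: best union over all size-1 subsets is 6/8
size 2 is not enough: best union over all size-2 subsets is 7/8
at size 3, {1, 4, 9} reaches all 8 outcomes; every lexicographically earlier size-3 subset fails
Answer: 3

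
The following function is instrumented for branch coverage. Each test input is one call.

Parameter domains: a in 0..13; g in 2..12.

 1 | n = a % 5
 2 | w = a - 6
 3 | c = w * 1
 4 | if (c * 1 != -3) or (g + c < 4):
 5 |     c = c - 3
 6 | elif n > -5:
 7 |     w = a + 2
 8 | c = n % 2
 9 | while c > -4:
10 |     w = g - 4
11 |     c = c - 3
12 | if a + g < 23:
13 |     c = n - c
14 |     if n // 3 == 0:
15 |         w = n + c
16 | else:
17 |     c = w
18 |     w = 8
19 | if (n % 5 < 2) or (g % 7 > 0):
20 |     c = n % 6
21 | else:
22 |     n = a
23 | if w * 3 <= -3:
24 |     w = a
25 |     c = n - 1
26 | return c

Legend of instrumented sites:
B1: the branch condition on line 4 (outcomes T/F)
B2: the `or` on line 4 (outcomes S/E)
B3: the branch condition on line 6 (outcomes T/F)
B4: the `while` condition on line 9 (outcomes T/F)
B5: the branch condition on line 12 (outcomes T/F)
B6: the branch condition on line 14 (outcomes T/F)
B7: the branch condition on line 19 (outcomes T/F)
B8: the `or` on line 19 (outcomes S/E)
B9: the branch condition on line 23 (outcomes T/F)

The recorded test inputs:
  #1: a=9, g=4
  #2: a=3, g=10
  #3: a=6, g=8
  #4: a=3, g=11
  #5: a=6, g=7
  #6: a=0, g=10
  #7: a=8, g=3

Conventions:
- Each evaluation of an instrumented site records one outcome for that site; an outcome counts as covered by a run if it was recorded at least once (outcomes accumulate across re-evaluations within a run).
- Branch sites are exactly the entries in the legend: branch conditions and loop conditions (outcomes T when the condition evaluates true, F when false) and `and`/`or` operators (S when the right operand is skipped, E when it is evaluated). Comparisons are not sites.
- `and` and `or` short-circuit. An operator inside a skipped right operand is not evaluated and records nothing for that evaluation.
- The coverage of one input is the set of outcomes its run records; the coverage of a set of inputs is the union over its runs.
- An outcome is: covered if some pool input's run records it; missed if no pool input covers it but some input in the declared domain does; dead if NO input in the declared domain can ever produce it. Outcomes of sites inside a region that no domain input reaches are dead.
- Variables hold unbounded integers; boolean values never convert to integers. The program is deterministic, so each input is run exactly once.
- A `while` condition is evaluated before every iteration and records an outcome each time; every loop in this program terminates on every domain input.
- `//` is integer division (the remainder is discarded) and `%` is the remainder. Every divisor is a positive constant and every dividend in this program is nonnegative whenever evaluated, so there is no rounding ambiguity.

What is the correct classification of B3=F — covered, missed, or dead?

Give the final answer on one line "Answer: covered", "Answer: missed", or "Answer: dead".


no pool input records B3=F
checking all 154 inputs in the declared domain: B3=F is never recorded -> dead
Answer: dead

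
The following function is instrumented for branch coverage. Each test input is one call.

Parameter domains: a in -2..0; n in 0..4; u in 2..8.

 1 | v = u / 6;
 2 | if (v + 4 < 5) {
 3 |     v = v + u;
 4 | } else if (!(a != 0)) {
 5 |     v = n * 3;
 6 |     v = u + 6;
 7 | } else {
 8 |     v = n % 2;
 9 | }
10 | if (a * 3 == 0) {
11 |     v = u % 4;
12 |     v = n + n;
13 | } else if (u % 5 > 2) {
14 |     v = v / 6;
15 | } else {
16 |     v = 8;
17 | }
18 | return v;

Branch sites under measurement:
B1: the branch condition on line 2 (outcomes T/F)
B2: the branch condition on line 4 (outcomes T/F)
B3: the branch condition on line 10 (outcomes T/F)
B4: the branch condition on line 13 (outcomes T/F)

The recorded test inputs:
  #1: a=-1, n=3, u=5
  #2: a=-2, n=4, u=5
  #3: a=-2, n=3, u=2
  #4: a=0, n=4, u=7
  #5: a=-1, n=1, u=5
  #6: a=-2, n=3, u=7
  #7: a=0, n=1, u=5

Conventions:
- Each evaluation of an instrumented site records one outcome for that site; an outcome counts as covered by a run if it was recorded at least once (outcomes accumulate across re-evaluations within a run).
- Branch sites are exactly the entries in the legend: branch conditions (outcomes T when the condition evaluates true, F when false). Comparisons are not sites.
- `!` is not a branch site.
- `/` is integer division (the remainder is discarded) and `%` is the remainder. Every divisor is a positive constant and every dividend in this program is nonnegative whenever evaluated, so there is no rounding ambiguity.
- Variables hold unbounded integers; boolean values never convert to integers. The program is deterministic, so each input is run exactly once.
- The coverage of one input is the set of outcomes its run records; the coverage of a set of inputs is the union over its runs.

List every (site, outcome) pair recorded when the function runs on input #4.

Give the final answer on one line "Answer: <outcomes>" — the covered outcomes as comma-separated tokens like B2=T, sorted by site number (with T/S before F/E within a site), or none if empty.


Tracing the run of input #4 (a=0, n=4, u=7):
  B1->F, B2->T, B3->T
distinct outcomes covered: B1=F, B2=T, B3=T
Answer: B1=F, B2=T, B3=T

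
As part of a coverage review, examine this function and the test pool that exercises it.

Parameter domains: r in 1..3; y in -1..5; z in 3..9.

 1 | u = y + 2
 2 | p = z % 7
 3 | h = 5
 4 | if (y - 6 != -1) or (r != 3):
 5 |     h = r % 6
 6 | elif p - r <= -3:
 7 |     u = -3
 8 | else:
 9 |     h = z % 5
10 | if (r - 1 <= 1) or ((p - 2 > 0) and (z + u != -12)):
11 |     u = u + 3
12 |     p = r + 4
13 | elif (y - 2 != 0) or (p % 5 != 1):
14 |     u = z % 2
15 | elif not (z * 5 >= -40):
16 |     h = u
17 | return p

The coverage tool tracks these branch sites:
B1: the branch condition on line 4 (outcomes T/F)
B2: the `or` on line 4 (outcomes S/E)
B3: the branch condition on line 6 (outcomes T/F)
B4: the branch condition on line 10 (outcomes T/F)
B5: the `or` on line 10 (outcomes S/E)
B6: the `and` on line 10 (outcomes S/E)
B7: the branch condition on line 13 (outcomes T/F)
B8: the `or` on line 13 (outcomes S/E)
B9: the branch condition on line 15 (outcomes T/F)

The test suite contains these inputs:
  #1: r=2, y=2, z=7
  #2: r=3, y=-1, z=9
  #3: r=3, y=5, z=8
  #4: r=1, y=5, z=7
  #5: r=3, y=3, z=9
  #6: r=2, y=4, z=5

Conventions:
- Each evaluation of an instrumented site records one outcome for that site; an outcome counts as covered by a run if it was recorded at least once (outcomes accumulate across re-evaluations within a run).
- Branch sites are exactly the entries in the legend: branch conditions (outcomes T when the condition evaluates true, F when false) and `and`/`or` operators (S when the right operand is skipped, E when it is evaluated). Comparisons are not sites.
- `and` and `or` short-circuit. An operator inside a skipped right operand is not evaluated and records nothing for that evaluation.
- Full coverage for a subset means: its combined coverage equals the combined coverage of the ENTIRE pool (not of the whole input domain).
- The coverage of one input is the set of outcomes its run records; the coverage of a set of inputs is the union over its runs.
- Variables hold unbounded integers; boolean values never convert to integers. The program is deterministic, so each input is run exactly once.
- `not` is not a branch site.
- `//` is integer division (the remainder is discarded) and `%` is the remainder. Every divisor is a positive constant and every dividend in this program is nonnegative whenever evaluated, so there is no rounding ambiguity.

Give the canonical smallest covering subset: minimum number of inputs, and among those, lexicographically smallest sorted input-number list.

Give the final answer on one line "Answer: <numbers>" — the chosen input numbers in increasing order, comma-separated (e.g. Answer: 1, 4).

run #1 (r=2, y=2, z=7) runs B2->S, B1->T, B5->S, B4->T; records B1=T, B2=S, B4=T, B5=S
run #2 (r=3, y=-1, z=9) runs B2->S, B1->T, B5->E, B6->S, B4->F, B8->S, B7->T; records B1=T, B2=S, B4=F, B5=E, B6=S, B7=T, B8=S
run #3 (r=3, y=5, z=8) runs B2->E, B1->F, B3->F, B5->E, B6->S, B4->F, B8->S, B7->T; records B1=F, B2=E, B3=F, B4=F, B5=E, B6=S, B7=T, B8=S
run #4 (r=1, y=5, z=7) runs B2->E, B1->T, B5->S, B4->T; records B1=T, B2=E, B4=T, B5=S
run #5 (r=3, y=3, z=9) runs B2->S, B1->T, B5->E, B6->S, B4->F, B8->S, B7->T; records B1=T, B2=S, B4=F, B5=E, B6=S, B7=T, B8=S
run #6 (r=2, y=4, z=5) runs B2->S, B1->T, B5->S, B4->T; records B1=T, B2=S, B4=T, B5=S
union over all inputs: B1=T, B1=F, B2=S, B2=E, B3=F, B4=T, B4=F, B5=S, B5=E, B6=S, B7=T, B8=S (12 outcomes)
size 1 is not enough: best union over all size-1 subsets is 8/12
the canonical winner is {1, 3}: size 2, full 12-outcome coverage, earliest index list among size-2 covers

Answer: 1, 3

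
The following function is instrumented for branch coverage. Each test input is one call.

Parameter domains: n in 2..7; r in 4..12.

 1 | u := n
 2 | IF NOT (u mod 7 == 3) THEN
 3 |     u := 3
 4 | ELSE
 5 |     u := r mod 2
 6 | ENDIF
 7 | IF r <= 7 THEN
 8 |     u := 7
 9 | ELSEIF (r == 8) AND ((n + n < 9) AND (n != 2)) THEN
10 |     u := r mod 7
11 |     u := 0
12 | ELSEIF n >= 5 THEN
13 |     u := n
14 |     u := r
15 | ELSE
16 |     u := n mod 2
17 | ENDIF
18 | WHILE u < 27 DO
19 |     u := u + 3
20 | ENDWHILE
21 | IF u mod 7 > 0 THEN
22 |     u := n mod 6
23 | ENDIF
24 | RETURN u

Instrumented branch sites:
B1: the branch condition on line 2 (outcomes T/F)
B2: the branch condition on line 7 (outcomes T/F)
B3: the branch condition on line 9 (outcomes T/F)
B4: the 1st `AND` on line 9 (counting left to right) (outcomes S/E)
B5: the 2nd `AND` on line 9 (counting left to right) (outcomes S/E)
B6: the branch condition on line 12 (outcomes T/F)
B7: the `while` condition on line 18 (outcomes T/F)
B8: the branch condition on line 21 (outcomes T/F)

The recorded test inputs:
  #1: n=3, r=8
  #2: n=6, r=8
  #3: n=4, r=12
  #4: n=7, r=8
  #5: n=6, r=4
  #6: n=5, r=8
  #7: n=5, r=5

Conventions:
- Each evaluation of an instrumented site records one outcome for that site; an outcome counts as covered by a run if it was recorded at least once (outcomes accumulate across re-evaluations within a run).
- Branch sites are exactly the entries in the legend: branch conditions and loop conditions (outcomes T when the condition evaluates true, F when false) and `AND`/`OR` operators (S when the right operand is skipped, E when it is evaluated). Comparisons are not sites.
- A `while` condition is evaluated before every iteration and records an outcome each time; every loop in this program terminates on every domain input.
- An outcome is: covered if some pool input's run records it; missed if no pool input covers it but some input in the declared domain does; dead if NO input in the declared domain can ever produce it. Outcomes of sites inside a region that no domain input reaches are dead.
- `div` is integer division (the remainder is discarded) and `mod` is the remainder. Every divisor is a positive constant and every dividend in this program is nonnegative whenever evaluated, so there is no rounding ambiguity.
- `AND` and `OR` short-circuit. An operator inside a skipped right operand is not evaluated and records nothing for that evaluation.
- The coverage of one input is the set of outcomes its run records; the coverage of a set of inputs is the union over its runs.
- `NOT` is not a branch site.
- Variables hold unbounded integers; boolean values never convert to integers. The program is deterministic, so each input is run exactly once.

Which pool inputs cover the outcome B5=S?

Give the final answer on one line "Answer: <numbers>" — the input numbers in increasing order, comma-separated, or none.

input #1 (n=3, r=8): does not record B5=S
input #2 (n=6, r=8): records B5=S
input #3 (n=4, r=12): does not record B5=S
input #4 (n=7, r=8): records B5=S
input #5 (n=6, r=4): does not record B5=S
input #6 (n=5, r=8): records B5=S
input #7 (n=5, r=5): does not record B5=S

Answer: 2, 4, 6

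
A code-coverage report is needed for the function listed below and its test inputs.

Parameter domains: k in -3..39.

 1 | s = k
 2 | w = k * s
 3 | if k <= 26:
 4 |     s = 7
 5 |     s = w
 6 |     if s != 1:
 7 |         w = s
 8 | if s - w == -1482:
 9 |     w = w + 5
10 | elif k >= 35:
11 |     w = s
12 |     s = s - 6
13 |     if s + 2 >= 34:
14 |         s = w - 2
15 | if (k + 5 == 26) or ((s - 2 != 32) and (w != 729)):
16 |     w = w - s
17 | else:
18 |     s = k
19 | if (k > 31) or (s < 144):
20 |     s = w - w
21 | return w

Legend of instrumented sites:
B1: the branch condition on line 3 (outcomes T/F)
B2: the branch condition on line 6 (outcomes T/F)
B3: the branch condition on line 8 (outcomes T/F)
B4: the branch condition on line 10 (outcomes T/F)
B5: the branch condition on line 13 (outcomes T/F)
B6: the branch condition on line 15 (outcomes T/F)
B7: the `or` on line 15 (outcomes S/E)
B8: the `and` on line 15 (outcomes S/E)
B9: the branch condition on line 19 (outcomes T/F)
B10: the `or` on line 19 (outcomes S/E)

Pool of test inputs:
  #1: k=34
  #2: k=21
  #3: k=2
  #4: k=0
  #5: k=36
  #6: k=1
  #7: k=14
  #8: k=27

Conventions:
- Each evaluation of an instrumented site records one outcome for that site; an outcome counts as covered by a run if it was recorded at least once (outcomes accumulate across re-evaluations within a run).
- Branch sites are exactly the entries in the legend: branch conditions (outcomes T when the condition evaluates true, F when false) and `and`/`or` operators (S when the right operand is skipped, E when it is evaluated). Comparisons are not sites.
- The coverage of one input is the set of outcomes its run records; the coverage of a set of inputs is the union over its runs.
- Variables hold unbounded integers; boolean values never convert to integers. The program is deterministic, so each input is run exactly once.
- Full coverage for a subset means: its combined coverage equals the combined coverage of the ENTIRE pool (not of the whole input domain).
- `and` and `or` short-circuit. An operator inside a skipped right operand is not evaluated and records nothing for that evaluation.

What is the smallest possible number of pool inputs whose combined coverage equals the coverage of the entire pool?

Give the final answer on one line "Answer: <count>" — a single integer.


input #1, k=34: outcomes B1=F, B3=F, B4=F, B6=F, B7=E, B8=S, B9=T, B10=S
input #2, k=21: outcomes B1=T, B2=T, B3=F, B4=F, B6=T, B7=S, B9=F, B10=E
input #3, k=2: outcomes B1=T, B2=T, B3=F, B4=F, B6=T, B7=E, B8=E, B9=T, B10=E
input #4, k=0: outcomes B1=T, B2=T, B3=F, B4=F, B6=T, B7=E, B8=E, B9=T, B10=E
input #5, k=36: outcomes B1=F, B3=F, B4=T, B5=F, B6=T, B7=E, B8=E, B9=T, B10=S
input #6, k=1: outcomes B1=T, B2=F, B3=F, B4=F, B6=T, B7=E, B8=E, B9=T, B10=E
input #7, k=14: outcomes B1=T, B2=T, B3=F, B4=F, B6=T, B7=E, B8=E, B9=F, B10=E
input #8, k=27: outcomes B1=F, B3=F, B4=F, B6=F, B7=E, B8=E, B9=T, B10=E
union over all inputs: B1=T, B1=F, B2=T, B2=F, B3=F, B4=T, B4=F, B5=F, B6=T, B6=F, B7=S, B7=E, B8=S, B8=E, B9=T, B9=F, B10=S, B10=E (18 outcomes)
every size-1 subset falls short of the 18 outcomes (best: 9/18)
every size-2 subset falls short of the 18 outcomes (best: 15/18)
every size-3 subset falls short of the 18 outcomes (best: 17/18)
at size 4, {1, 2, 5, 6} reaches all 18 outcomes; every lexicographically earlier size-4 subset fails
Answer: 4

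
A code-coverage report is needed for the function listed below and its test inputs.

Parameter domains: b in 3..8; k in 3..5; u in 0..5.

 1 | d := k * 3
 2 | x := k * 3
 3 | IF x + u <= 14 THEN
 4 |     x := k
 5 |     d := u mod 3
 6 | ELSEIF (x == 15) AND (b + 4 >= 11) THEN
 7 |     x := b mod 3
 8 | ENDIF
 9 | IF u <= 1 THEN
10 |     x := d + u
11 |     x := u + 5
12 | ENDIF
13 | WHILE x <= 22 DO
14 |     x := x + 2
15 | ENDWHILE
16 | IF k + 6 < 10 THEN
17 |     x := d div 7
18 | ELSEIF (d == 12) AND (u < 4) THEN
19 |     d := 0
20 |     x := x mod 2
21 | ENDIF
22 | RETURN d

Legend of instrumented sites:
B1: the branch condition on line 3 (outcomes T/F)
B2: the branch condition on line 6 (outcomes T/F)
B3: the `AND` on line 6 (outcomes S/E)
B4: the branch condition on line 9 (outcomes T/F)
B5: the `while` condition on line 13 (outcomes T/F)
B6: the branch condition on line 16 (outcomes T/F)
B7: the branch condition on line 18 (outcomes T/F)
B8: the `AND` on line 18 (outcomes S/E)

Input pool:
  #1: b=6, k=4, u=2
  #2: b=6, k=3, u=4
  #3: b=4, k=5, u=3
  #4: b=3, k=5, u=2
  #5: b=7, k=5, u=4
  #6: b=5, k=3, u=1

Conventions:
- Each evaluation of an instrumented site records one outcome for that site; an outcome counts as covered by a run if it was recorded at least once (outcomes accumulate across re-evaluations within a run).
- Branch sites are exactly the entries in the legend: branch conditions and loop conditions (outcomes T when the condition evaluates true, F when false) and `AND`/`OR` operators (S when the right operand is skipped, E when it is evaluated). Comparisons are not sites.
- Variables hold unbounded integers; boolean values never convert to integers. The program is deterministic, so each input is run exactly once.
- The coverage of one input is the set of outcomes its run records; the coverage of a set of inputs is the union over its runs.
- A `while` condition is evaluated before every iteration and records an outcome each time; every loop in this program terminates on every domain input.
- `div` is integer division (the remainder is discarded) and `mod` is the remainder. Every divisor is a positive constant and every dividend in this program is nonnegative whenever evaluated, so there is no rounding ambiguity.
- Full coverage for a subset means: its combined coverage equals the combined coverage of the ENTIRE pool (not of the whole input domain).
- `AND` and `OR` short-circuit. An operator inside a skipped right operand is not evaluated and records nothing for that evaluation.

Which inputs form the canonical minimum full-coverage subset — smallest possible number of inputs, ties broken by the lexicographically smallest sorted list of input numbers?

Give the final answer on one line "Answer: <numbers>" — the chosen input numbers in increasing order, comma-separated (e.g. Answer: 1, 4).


#1 (b=6, k=4, u=2) -> covered: B1=T, B4=F, B5=T, B5=F, B6=F, B7=F, B8=S
#2 (b=6, k=3, u=4) -> covered: B1=T, B4=F, B5=T, B5=F, B6=T
#3 (b=4, k=5, u=3) -> covered: B1=F, B2=F, B3=E, B4=F, B5=T, B5=F, B6=F, B7=F, B8=S
#4 (b=3, k=5, u=2) -> covered: B1=F, B2=F, B3=E, B4=F, B5=T, B5=F, B6=F, B7=F, B8=S
#5 (b=7, k=5, u=4) -> covered: B1=F, B2=T, B3=E, B4=F, B5=T, B5=F, B6=F, B7=F, B8=S
#6 (b=5, k=3, u=1) -> covered: B1=T, B4=T, B5=T, B5=F, B6=T
the full pool covers 13 outcomes: B1=T, B1=F, B2=T, B2=F, B3=E, B4=T, B4=F, B5=T, B5=F, B6=T, B6=F, B7=F, B8=S
no size-1 subset reaches all 13 outcomes (best union: 9/13)
no size-2 subset reaches all 13 outcomes (best union: 12/13)
the canonical winner is {3, 5, 6}: size 3, full 13-outcome coverage, earliest index list among size-3 covers
Answer: 3, 5, 6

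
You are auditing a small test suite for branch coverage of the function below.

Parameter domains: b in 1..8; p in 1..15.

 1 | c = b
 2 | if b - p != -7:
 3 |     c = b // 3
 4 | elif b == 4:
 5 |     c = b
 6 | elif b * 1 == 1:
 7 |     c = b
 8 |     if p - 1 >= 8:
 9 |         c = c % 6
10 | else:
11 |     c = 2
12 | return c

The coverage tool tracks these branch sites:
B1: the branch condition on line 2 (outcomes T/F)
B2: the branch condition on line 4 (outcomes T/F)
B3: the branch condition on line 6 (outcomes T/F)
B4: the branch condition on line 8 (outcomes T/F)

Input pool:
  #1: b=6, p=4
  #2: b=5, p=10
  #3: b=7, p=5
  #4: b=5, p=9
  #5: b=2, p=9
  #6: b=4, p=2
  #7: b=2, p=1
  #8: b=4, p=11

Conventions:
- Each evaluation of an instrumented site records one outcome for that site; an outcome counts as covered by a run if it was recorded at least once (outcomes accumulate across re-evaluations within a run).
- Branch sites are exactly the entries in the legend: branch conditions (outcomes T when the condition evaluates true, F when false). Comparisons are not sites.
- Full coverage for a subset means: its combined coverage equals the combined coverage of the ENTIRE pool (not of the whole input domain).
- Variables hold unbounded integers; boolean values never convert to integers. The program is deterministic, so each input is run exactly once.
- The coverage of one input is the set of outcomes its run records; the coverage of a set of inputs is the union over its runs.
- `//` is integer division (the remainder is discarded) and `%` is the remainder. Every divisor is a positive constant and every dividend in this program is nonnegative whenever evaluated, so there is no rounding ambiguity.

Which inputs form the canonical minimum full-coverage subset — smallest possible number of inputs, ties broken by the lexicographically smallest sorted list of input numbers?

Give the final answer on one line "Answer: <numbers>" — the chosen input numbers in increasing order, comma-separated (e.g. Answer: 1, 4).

#1 (b=6, p=4) -> B1->T; covered: B1=T
#2 (b=5, p=10) -> B1->T; covered: B1=T
#3 (b=7, p=5) -> B1->T; covered: B1=T
#4 (b=5, p=9) -> B1->T; covered: B1=T
#5 (b=2, p=9) -> B1->F, B2->F, B3->F; covered: B1=F, B2=F, B3=F
#6 (b=4, p=2) -> B1->T; covered: B1=T
#7 (b=2, p=1) -> B1->T; covered: B1=T
#8 (b=4, p=11) -> B1->F, B2->T; covered: B1=F, B2=T
the full pool covers 5 outcomes: B1=T, B1=F, B2=T, B2=F, B3=F
checked all size-1 subsets: none covers 5 outcomes (max 3/5)
checked all size-2 subsets: none covers 5 outcomes (max 4/5)
inputs {1, 5, 8} (size 3) cover everything; no size-3 subset with a lexicographically smaller index list covers all 5

Answer: 1, 5, 8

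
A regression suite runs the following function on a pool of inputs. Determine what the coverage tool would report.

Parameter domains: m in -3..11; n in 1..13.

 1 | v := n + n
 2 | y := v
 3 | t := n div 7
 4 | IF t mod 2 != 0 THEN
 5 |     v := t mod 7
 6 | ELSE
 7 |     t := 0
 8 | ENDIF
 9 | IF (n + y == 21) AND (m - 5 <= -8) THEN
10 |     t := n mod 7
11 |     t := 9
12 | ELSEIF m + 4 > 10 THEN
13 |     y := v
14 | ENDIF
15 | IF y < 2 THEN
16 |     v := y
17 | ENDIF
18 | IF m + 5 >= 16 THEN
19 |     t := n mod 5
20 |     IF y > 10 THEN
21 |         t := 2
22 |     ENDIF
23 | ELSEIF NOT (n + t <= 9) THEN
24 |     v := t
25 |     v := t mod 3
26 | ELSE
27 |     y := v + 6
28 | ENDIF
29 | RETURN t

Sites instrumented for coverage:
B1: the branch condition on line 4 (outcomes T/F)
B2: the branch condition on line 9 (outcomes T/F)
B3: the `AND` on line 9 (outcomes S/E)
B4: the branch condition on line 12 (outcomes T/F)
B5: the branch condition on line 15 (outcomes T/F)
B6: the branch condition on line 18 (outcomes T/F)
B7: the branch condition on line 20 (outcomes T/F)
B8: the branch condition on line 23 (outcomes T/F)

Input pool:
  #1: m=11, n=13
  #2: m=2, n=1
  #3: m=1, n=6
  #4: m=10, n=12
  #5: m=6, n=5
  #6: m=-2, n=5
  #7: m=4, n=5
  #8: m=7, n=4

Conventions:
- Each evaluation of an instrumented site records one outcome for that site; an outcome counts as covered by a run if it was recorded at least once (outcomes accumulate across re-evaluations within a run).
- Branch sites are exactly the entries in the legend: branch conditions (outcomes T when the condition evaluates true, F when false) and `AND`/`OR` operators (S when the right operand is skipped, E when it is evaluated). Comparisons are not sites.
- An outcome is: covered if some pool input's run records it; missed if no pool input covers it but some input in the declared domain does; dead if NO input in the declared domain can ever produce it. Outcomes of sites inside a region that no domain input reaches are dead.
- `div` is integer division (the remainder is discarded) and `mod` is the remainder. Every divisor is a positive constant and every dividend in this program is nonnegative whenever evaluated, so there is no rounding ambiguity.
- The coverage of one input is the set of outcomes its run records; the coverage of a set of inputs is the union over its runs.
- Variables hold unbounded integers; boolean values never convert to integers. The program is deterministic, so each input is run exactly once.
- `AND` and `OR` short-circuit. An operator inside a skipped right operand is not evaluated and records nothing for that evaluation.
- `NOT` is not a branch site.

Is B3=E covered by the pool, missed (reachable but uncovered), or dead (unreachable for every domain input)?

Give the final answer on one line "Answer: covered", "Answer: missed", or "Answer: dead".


no pool input records B3=E
but domain input (m=-3, n=7) does record it -> reachable, so missed
Answer: missed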